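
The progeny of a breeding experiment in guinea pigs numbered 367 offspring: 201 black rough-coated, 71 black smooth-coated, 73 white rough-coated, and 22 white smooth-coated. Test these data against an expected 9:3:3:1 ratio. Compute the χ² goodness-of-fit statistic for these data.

0.506

The 9:3:3:1 ratio has 16 parts, so with N = 367 the expected counts are:
  black rough-coated: 367 × 9/16 = 206.4375
  black smooth-coated: 367 × 3/16 = 68.8125
  white rough-coated: 367 × 3/16 = 68.8125
  white smooth-coated: 367 × 1/16 = 22.9375
χ² = Σ (O − E)² / E
  black rough-coated: (201 − 206.4375)² / 206.4375 = 0.1432
  black smooth-coated: (71 − 68.8125)² / 68.8125 = 0.0695
  white rough-coated: (73 − 68.8125)² / 68.8125 = 0.2548
  white smooth-coated: (22 − 22.9375)² / 22.9375 = 0.0383
χ² = 0.1432 + 0.0695 + 0.2548 + 0.0383 = 0.5058 ≈ 0.506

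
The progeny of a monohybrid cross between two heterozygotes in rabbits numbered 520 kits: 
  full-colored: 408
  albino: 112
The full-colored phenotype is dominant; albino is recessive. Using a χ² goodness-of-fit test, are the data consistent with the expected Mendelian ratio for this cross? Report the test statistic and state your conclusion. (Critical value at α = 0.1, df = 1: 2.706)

3.323; not consistent

For a monohybrid cross between heterozygotes with complete dominance, the expected phenotypic ratio is 3:1.
The 3:1 ratio has 4 parts, so with N = 520 the expected counts are:
  full-colored: 520 × 3/4 = 390
  albino: 520 × 1/4 = 130
χ² = Σ (O − E)² / E
  full-colored: (408 − 390)² / 390 = 0.8308
  albino: (112 − 130)² / 130 = 2.4923
χ² = 0.8308 + 2.4923 = 3.3231 ≈ 3.323
Degrees of freedom = 2 − 1 = 1; critical value at α = 0.1 is 2.706.
Since 3.323 > 2.706, we reject the null hypothesis — the data do not fit the 3:1 ratio.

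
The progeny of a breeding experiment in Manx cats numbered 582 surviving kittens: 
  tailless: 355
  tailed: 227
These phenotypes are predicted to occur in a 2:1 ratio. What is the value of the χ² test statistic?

8.420

The 2:1 ratio has 3 parts, so with N = 582 the expected counts are:
  tailless: 582 × 2/3 = 388
  tailed: 582 × 1/3 = 194
χ² = Σ (O − E)² / E
  tailless: (355 − 388)² / 388 = 2.8067
  tailed: (227 − 194)² / 194 = 5.6134
χ² = 2.8067 + 5.6134 = 8.4201 ≈ 8.420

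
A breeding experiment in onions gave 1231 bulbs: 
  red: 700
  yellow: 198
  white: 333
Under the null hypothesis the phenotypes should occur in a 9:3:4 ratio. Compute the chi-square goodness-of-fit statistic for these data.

6.819

Under the 9:3:4 hypothesis (Σ ratio = 16, N = 1231):
  red: 1231 × 9/16 = 692.4375
  yellow: 1231 × 3/16 = 230.8125
  white: 1231 × 4/16 = 307.75
χ² = Σ (O − E)² / E
  red: (700 − 692.4375)² / 692.4375 = 0.0826
  yellow: (198 − 230.8125)² / 230.8125 = 4.6647
  white: (333 − 307.75)² / 307.75 = 2.0717
χ² = 0.0826 + 4.6647 + 2.0717 = 6.819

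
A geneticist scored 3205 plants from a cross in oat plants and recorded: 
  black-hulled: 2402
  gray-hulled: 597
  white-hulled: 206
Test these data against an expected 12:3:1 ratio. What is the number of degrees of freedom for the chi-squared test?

2

A goodness-of-fit test with 3 phenotype classes has df = 3 − 1 = 2.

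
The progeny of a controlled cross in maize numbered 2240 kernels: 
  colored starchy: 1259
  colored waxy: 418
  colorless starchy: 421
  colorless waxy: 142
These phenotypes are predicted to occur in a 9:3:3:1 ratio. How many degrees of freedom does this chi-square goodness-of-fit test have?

3

A goodness-of-fit test with 4 phenotype classes has df = 4 − 1 = 3.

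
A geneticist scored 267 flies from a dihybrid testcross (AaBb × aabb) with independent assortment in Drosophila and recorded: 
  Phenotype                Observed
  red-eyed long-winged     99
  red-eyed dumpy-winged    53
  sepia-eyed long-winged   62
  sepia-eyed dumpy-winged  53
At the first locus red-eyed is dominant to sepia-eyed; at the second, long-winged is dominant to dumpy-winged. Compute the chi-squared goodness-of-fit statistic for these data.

A dihybrid testcross with independent assortment gives a 1:1:1:1 ratio.
Total ratio parts = 4. Expected numbers out of 267:
  red-eyed long-winged: 267 × 1/4 = 66.75
  red-eyed dumpy-winged: 267 × 1/4 = 66.75
  sepia-eyed long-winged: 267 × 1/4 = 66.75
  sepia-eyed dumpy-winged: 267 × 1/4 = 66.75
χ² = Σ (O − E)² / E
  red-eyed long-winged: (99 − 66.75)² / 66.75 = 15.5815
  red-eyed dumpy-winged: (53 − 66.75)² / 66.75 = 2.8324
  sepia-eyed long-winged: (62 − 66.75)² / 66.75 = 0.3380
  sepia-eyed dumpy-winged: (53 − 66.75)² / 66.75 = 2.8324
χ² = 15.5815 + 2.8324 + 0.3380 + 2.8324 = 21.5843 ≈ 21.584

21.584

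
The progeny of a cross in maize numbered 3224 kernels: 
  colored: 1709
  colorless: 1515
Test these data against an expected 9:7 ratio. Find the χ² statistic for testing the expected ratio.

13.764

Expected counts for N = 3224 under a 9:7 ratio (total parts = 16):
  colored: 3224 × 9/16 = 1813.5
  colorless: 3224 × 7/16 = 1410.5
χ² = Σ (O − E)² / E
  colored: (1709 − 1813.5)² / 1813.5 = 6.0216
  colorless: (1515 − 1410.5)² / 1410.5 = 7.7421
χ² = 6.0216 + 7.7421 = 13.7637 ≈ 13.764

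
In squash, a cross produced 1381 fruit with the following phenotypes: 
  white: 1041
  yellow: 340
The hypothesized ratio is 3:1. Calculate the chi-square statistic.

0.106

Total ratio parts = 4. Expected numbers out of 1381:
  white: 1381 × 3/4 = 1035.75
  yellow: 1381 × 1/4 = 345.25
χ² = Σ (O − E)² / E
  white: (1041 − 1035.75)² / 1035.75 = 0.0266
  yellow: (340 − 345.25)² / 345.25 = 0.0798
χ² = 0.0266 + 0.0798 = 0.1064 ≈ 0.106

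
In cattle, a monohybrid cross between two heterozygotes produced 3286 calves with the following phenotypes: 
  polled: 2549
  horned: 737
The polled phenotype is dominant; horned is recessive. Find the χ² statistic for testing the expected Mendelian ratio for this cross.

11.589

For a monohybrid cross between heterozygotes with complete dominance, the expected phenotypic ratio is 3:1.
The 3:1 ratio has 4 parts, so with N = 3286 the expected counts are:
  polled: 3286 × 3/4 = 2464.5
  horned: 3286 × 1/4 = 821.5
χ² = Σ (O − E)² / E
  polled: (2549 − 2464.5)² / 2464.5 = 2.8972
  horned: (737 − 821.5)² / 821.5 = 8.6917
χ² = 2.8972 + 8.6917 = 11.5889 ≈ 11.589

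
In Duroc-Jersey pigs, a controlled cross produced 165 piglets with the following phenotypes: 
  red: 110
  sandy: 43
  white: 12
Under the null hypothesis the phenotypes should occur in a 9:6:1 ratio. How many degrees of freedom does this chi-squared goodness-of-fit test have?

2

A goodness-of-fit test with 3 phenotype classes has df = 3 − 1 = 2.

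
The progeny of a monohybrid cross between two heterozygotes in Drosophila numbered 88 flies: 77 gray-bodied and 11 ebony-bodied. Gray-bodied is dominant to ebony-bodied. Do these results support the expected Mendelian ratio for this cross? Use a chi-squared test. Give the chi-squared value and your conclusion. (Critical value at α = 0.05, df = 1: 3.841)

For a monohybrid cross between heterozygotes with complete dominance, the expected phenotypic ratio is 3:1.
Under the 3:1 hypothesis (Σ ratio = 4, N = 88):
  gray-bodied: 88 × 3/4 = 66
  ebony-bodied: 88 × 1/4 = 22
χ² = Σ (O − E)² / E
  gray-bodied: (77 − 66)² / 66 = 1.8333
  ebony-bodied: (11 − 22)² / 22 = 5.5000
χ² = 1.8333 + 5.5000 = 7.3333 ≈ 7.333
Degrees of freedom = 2 − 1 = 1; critical value at α = 0.05 is 3.841.
Since 7.333 > 3.841, we reject the null hypothesis — the data do not fit the 3:1 ratio.

7.333; not consistent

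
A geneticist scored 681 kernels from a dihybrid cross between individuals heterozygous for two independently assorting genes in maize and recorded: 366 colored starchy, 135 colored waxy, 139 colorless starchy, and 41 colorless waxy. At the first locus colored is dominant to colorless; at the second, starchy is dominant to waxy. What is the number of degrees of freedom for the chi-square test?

3

A dihybrid F₂ with independent assortment and complete dominance at both loci gives a 9:3:3:1 phenotypic ratio.
A goodness-of-fit test with 4 phenotype classes has df = 4 − 1 = 3.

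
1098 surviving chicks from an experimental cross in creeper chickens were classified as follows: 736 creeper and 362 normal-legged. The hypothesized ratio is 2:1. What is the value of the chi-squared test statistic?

Total ratio parts = 3. Expected numbers out of 1098:
  creeper: 1098 × 2/3 = 732
  normal-legged: 1098 × 1/3 = 366
χ² = Σ (O − E)² / E
  creeper: (736 − 732)² / 732 = 0.0219
  normal-legged: (362 − 366)² / 366 = 0.0437
χ² = 0.0219 + 0.0437 = 0.0656 ≈ 0.066

0.066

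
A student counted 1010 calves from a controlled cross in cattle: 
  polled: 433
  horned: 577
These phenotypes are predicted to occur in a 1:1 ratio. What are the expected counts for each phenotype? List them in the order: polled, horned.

505, 505

Expected counts for N = 1010 under a 1:1 ratio (total parts = 2):
  polled: 1010 × 1/2 = 505
  horned: 1010 × 1/2 = 505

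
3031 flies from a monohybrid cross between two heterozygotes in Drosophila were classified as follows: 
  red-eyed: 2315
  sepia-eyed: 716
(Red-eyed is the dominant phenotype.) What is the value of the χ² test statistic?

For a monohybrid cross between heterozygotes with complete dominance, the expected phenotypic ratio is 3:1.
Total ratio parts = 4. Expected numbers out of 3031:
  red-eyed: 3031 × 3/4 = 2273.25
  sepia-eyed: 3031 × 1/4 = 757.75
χ² = Σ (O − E)² / E
  red-eyed: (2315 − 2273.25)² / 2273.25 = 0.7668
  sepia-eyed: (716 − 757.75)² / 757.75 = 2.3003
χ² = 0.7668 + 2.3003 = 3.0671 ≈ 3.067

3.067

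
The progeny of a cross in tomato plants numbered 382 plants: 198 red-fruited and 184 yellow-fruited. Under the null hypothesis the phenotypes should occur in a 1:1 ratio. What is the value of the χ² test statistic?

Total ratio parts = 2. Expected numbers out of 382:
  red-fruited: 382 × 1/2 = 191
  yellow-fruited: 382 × 1/2 = 191
χ² = Σ (O − E)² / E
  red-fruited: (198 − 191)² / 191 = 0.2565
  yellow-fruited: (184 − 191)² / 191 = 0.2565
χ² = 0.2565 + 0.2565 = 0.513

0.513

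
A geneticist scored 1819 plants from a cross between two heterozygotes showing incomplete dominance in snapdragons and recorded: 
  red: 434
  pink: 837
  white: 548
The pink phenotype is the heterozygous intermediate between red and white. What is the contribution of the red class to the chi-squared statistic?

0.947

With incomplete dominance, a heterozygote × heterozygote cross gives a 1:2:1 phenotypic ratio.
The 1:2:1 ratio has 4 parts, so with N = 1819 the expected counts are:
  red: 1819 × 1/4 = 454.75
  pink: 1819 × 2/4 = 909.5
  white: 1819 × 1/4 = 454.75
Contribution of red: (434 − 454.75)² / 454.75 = 0.9468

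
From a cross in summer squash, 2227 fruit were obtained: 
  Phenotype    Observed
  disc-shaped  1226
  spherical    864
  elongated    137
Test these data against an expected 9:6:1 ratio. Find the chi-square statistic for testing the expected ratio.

1.601

Expected counts for N = 2227 under a 9:6:1 ratio (total parts = 16):
  disc-shaped: 2227 × 9/16 = 1252.6875
  spherical: 2227 × 6/16 = 835.125
  elongated: 2227 × 1/16 = 139.1875
χ² = Σ (O − E)² / E
  disc-shaped: (1226 − 1252.6875)² / 1252.6875 = 0.5686
  spherical: (864 − 835.125)² / 835.125 = 0.9984
  elongated: (137 − 139.1875)² / 139.1875 = 0.0344
χ² = 0.5686 + 0.9984 + 0.0344 = 1.6014 ≈ 1.601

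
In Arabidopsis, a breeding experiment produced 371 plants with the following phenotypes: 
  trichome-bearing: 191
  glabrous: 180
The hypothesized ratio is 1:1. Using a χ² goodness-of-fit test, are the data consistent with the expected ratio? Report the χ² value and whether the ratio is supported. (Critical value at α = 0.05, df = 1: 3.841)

Expected counts for N = 371 under a 1:1 ratio (total parts = 2):
  trichome-bearing: 371 × 1/2 = 185.5
  glabrous: 371 × 1/2 = 185.5
χ² = Σ (O − E)² / E
  trichome-bearing: (191 − 185.5)² / 185.5 = 0.1631
  glabrous: (180 − 185.5)² / 185.5 = 0.1631
χ² = 0.1631 + 0.1631 = 0.3262 ≈ 0.326
Degrees of freedom = 2 − 1 = 1; critical value at α = 0.05 is 3.841.
Since 0.326 < 3.841, we fail to reject the null hypothesis — the data are consistent with the 1:1 ratio.

0.326; consistent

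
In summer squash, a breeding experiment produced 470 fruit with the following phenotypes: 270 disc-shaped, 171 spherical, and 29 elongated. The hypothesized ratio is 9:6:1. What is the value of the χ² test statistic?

0.281

The 9:6:1 ratio has 16 parts, so with N = 470 the expected counts are:
  disc-shaped: 470 × 9/16 = 264.375
  spherical: 470 × 6/16 = 176.25
  elongated: 470 × 1/16 = 29.375
χ² = Σ (O − E)² / E
  disc-shaped: (270 − 264.375)² / 264.375 = 0.1197
  spherical: (171 − 176.25)² / 176.25 = 0.1564
  elongated: (29 − 29.375)² / 29.375 = 0.0048
χ² = 0.1197 + 0.1564 + 0.0048 = 0.2809 ≈ 0.281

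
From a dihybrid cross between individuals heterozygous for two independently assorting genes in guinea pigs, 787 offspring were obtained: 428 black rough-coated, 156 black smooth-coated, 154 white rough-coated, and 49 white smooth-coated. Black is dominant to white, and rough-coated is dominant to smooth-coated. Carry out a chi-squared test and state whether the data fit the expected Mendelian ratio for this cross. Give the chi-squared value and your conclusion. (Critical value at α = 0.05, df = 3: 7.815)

A dihybrid F₂ with independent assortment and complete dominance at both loci gives a 9:3:3:1 phenotypic ratio.
Under the 9:3:3:1 hypothesis (Σ ratio = 16, N = 787):
  black rough-coated: 787 × 9/16 = 442.6875
  black smooth-coated: 787 × 3/16 = 147.5625
  white rough-coated: 787 × 3/16 = 147.5625
  white smooth-coated: 787 × 1/16 = 49.1875
χ² = Σ (O − E)² / E
  black rough-coated: (428 − 442.6875)² / 442.6875 = 0.4873
  black smooth-coated: (156 − 147.5625)² / 147.5625 = 0.4824
  white rough-coated: (154 − 147.5625)² / 147.5625 = 0.2808
  white smooth-coated: (49 − 49.1875)² / 49.1875 = 0.0007
χ² = 0.4873 + 0.4824 + 0.2808 + 0.0007 = 1.2512 ≈ 1.251
Degrees of freedom = 4 − 1 = 3; critical value at α = 0.05 is 7.815.
Since 1.251 < 7.815, we fail to reject the null hypothesis — the data are consistent with the 9:3:3:1 ratio.

1.251; consistent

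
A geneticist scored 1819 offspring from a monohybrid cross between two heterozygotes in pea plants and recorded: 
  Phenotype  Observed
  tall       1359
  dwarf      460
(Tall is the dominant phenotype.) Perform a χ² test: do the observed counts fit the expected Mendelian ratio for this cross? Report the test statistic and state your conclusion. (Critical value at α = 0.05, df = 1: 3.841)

For a monohybrid cross between heterozygotes with complete dominance, the expected phenotypic ratio is 3:1.
Under the 3:1 hypothesis (Σ ratio = 4, N = 1819):
  tall: 1819 × 3/4 = 1364.25
  dwarf: 1819 × 1/4 = 454.75
χ² = Σ (O − E)² / E
  tall: (1359 − 1364.25)² / 1364.25 = 0.0202
  dwarf: (460 − 454.75)² / 454.75 = 0.0606
χ² = 0.0202 + 0.0606 = 0.0808 ≈ 0.081
Degrees of freedom = 2 − 1 = 1; critical value at α = 0.05 is 3.841.
Since 0.081 < 3.841, we fail to reject the null hypothesis — the data are consistent with the 3:1 ratio.

0.081; consistent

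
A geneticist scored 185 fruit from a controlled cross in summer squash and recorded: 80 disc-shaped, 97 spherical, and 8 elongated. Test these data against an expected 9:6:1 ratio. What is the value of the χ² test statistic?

17.662

The 9:6:1 ratio has 16 parts, so with N = 185 the expected counts are:
  disc-shaped: 185 × 9/16 = 104.0625
  spherical: 185 × 6/16 = 69.375
  elongated: 185 × 1/16 = 11.5625
χ² = Σ (O − E)² / E
  disc-shaped: (80 − 104.0625)² / 104.0625 = 5.5640
  spherical: (97 − 69.375)² / 69.375 = 11.0002
  elongated: (8 − 11.5625)² / 11.5625 = 1.0976
χ² = 5.5640 + 11.0002 + 1.0976 = 17.6618 ≈ 17.662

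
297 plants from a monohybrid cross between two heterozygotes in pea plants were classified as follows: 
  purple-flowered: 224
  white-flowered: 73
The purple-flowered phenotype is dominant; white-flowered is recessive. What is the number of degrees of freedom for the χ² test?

1

For a monohybrid cross between heterozygotes with complete dominance, the expected phenotypic ratio is 3:1.
A goodness-of-fit test with 2 phenotype classes has df = 2 − 1 = 1.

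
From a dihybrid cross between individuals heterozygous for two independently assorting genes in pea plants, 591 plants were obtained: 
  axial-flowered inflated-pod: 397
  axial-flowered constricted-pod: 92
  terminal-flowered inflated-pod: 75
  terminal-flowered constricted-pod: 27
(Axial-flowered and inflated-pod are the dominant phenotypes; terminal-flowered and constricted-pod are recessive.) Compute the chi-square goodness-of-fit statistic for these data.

A dihybrid F₂ with independent assortment and complete dominance at both loci gives a 9:3:3:1 phenotypic ratio.
Total ratio parts = 16. Expected numbers out of 591:
  axial-flowered inflated-pod: 591 × 9/16 = 332.4375
  axial-flowered constricted-pod: 591 × 3/16 = 110.8125
  terminal-flowered inflated-pod: 591 × 3/16 = 110.8125
  terminal-flowered constricted-pod: 591 × 1/16 = 36.9375
χ² = Σ (O − E)² / E
  axial-flowered inflated-pod: (397 − 332.4375)² / 332.4375 = 12.5386
  axial-flowered constricted-pod: (92 − 110.8125)² / 110.8125 = 3.1938
  terminal-flowered inflated-pod: (75 − 110.8125)² / 110.8125 = 11.5739
  terminal-flowered constricted-pod: (27 − 36.9375)² / 36.9375 = 2.6735
χ² = 12.5386 + 3.1938 + 11.5739 + 2.6735 = 29.9798 ≈ 29.980

29.980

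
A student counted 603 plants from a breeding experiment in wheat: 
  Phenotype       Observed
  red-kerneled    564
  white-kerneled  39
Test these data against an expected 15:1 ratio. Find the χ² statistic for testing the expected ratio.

0.049

Expected counts for N = 603 under a 15:1 ratio (total parts = 16):
  red-kerneled: 603 × 15/16 = 565.3125
  white-kerneled: 603 × 1/16 = 37.6875
χ² = Σ (O − E)² / E
  red-kerneled: (564 − 565.3125)² / 565.3125 = 0.0030
  white-kerneled: (39 − 37.6875)² / 37.6875 = 0.0457
χ² = 0.0030 + 0.0457 = 0.0487 ≈ 0.049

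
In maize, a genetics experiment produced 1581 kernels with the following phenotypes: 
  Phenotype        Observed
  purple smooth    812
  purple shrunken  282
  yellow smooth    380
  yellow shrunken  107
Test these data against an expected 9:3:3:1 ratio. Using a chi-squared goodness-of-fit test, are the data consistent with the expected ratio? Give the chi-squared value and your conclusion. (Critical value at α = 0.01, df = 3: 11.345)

31.658; not consistent

Total ratio parts = 16. Expected numbers out of 1581:
  purple smooth: 1581 × 9/16 = 889.3125
  purple shrunken: 1581 × 3/16 = 296.4375
  yellow smooth: 1581 × 3/16 = 296.4375
  yellow shrunken: 1581 × 1/16 = 98.8125
χ² = Σ (O − E)² / E
  purple smooth: (812 − 889.3125)² / 889.3125 = 6.7212
  purple shrunken: (282 − 296.4375)² / 296.4375 = 0.7032
  yellow smooth: (380 − 296.4375)² / 296.4375 = 23.5554
  yellow shrunken: (107 − 98.8125)² / 98.8125 = 0.6784
χ² = 6.7212 + 0.7032 + 23.5554 + 0.6784 = 31.6582 ≈ 31.658
Degrees of freedom = 4 − 1 = 3; critical value at α = 0.01 is 11.345.
Since 31.658 > 11.345, we reject the null hypothesis — the data do not fit the 9:3:3:1 ratio.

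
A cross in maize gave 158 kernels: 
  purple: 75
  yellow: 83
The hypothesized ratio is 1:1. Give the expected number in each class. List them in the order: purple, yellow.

79, 79

Expected counts for N = 158 under a 1:1 ratio (total parts = 2):
  purple: 158 × 1/2 = 79
  yellow: 158 × 1/2 = 79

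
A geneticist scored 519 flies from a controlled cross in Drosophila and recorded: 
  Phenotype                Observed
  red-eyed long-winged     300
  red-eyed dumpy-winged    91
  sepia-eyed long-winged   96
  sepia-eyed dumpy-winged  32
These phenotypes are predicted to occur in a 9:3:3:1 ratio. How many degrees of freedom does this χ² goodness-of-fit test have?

3

A goodness-of-fit test with 4 phenotype classes has df = 4 − 1 = 3.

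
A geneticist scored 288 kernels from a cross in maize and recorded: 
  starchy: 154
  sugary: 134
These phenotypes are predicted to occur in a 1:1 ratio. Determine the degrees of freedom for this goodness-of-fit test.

1

A goodness-of-fit test with 2 phenotype classes has df = 2 − 1 = 1.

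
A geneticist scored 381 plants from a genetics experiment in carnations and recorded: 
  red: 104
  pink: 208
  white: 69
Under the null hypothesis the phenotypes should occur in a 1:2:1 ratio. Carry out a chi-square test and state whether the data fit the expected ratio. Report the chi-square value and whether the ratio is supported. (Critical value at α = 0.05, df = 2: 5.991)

9.646; not consistent

Total ratio parts = 4. Expected numbers out of 381:
  red: 381 × 1/4 = 95.25
  pink: 381 × 2/4 = 190.5
  white: 381 × 1/4 = 95.25
χ² = Σ (O − E)² / E
  red: (104 − 95.25)² / 95.25 = 0.8038
  pink: (208 − 190.5)² / 190.5 = 1.6076
  white: (69 − 95.25)² / 95.25 = 7.2343
χ² = 0.8038 + 1.6076 + 7.2343 = 9.6457 ≈ 9.646
Degrees of freedom = 3 − 1 = 2; critical value at α = 0.05 is 5.991.
Since 9.646 > 5.991, we reject the null hypothesis — the data do not fit the 1:2:1 ratio.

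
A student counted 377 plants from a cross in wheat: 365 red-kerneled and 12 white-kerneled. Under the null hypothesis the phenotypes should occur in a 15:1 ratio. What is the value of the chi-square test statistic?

Expected counts for N = 377 under a 15:1 ratio (total parts = 16):
  red-kerneled: 377 × 15/16 = 353.4375
  white-kerneled: 377 × 1/16 = 23.5625
χ² = Σ (O − E)² / E
  red-kerneled: (365 − 353.4375)² / 353.4375 = 0.3783
  white-kerneled: (12 − 23.5625)² / 23.5625 = 5.6739
χ² = 0.3783 + 5.6739 = 6.0522 ≈ 6.052

6.052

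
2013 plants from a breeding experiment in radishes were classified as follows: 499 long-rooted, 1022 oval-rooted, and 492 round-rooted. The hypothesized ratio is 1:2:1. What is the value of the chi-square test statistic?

0.526

Expected counts for N = 2013 under a 1:2:1 ratio (total parts = 4):
  long-rooted: 2013 × 1/4 = 503.25
  oval-rooted: 2013 × 2/4 = 1006.5
  round-rooted: 2013 × 1/4 = 503.25
χ² = Σ (O − E)² / E
  long-rooted: (499 − 503.25)² / 503.25 = 0.0359
  oval-rooted: (1022 − 1006.5)² / 1006.5 = 0.2387
  round-rooted: (492 − 503.25)² / 503.25 = 0.2515
χ² = 0.0359 + 0.2387 + 0.2515 = 0.5261 ≈ 0.526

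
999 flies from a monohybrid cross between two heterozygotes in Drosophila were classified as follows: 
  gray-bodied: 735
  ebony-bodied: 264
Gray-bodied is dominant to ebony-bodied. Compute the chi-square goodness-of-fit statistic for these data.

1.084

For a monohybrid cross between heterozygotes with complete dominance, the expected phenotypic ratio is 3:1.
Total ratio parts = 4. Expected numbers out of 999:
  gray-bodied: 999 × 3/4 = 749.25
  ebony-bodied: 999 × 1/4 = 249.75
χ² = Σ (O − E)² / E
  gray-bodied: (735 − 749.25)² / 749.25 = 0.2710
  ebony-bodied: (264 − 249.75)² / 249.75 = 0.8131
χ² = 0.2710 + 0.8131 = 1.0841 ≈ 1.084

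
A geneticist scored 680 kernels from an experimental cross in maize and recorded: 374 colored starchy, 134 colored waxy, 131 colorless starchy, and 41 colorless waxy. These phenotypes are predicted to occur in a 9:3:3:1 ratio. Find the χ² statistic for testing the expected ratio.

0.669

The 9:3:3:1 ratio has 16 parts, so with N = 680 the expected counts are:
  colored starchy: 680 × 9/16 = 382.5
  colored waxy: 680 × 3/16 = 127.5
  colorless starchy: 680 × 3/16 = 127.5
  colorless waxy: 680 × 1/16 = 42.5
χ² = Σ (O − E)² / E
  colored starchy: (374 − 382.5)² / 382.5 = 0.1889
  colored waxy: (134 − 127.5)² / 127.5 = 0.3314
  colorless starchy: (131 − 127.5)² / 127.5 = 0.0961
  colorless waxy: (41 − 42.5)² / 42.5 = 0.0529
χ² = 0.1889 + 0.3314 + 0.0961 + 0.0529 = 0.6693 ≈ 0.669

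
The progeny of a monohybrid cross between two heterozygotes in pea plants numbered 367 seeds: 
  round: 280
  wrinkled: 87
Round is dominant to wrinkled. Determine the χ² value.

For a monohybrid cross between heterozygotes with complete dominance, the expected phenotypic ratio is 3:1.
Expected counts for N = 367 under a 3:1 ratio (total parts = 4):
  round: 367 × 3/4 = 275.25
  wrinkled: 367 × 1/4 = 91.75
χ² = Σ (O − E)² / E
  round: (280 − 275.25)² / 275.25 = 0.0820
  wrinkled: (87 − 91.75)² / 91.75 = 0.2459
χ² = 0.0820 + 0.2459 = 0.3279 ≈ 0.328

0.328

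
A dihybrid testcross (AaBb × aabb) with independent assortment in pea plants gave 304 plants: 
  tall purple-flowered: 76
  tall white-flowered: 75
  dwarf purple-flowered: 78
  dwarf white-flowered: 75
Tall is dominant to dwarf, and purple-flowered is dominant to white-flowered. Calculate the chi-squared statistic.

0.079

A dihybrid testcross with independent assortment gives a 1:1:1:1 ratio.
The 1:1:1:1 ratio has 4 parts, so with N = 304 the expected counts are:
  tall purple-flowered: 304 × 1/4 = 76
  tall white-flowered: 304 × 1/4 = 76
  dwarf purple-flowered: 304 × 1/4 = 76
  dwarf white-flowered: 304 × 1/4 = 76
χ² = Σ (O − E)² / E
  tall purple-flowered: (76 − 76)² / 76 = 0.0000
  tall white-flowered: (75 − 76)² / 76 = 0.0132
  dwarf purple-flowered: (78 − 76)² / 76 = 0.0526
  dwarf white-flowered: (75 − 76)² / 76 = 0.0132
χ² = 0.0000 + 0.0132 + 0.0526 + 0.0132 = 0.079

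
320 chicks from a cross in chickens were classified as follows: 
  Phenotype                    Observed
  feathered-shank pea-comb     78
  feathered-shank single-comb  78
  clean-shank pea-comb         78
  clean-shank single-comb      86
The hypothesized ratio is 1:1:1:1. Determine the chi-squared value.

The 1:1:1:1 ratio has 4 parts, so with N = 320 the expected counts are:
  feathered-shank pea-comb: 320 × 1/4 = 80
  feathered-shank single-comb: 320 × 1/4 = 80
  clean-shank pea-comb: 320 × 1/4 = 80
  clean-shank single-comb: 320 × 1/4 = 80
χ² = Σ (O − E)² / E
  feathered-shank pea-comb: (78 − 80)² / 80 = 0.0500
  feathered-shank single-comb: (78 − 80)² / 80 = 0.0500
  clean-shank pea-comb: (78 − 80)² / 80 = 0.0500
  clean-shank single-comb: (86 − 80)² / 80 = 0.4500
χ² = 0.0500 + 0.0500 + 0.0500 + 0.4500 = 0.600

0.600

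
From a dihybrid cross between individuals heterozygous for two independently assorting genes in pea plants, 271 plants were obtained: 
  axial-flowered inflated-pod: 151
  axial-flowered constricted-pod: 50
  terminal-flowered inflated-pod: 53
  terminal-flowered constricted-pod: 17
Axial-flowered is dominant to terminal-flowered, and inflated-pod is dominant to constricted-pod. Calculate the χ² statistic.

0.121

A dihybrid F₂ with independent assortment and complete dominance at both loci gives a 9:3:3:1 phenotypic ratio.
The 9:3:3:1 ratio has 16 parts, so with N = 271 the expected counts are:
  axial-flowered inflated-pod: 271 × 9/16 = 152.4375
  axial-flowered constricted-pod: 271 × 3/16 = 50.8125
  terminal-flowered inflated-pod: 271 × 3/16 = 50.8125
  terminal-flowered constricted-pod: 271 × 1/16 = 16.9375
χ² = Σ (O − E)² / E
  axial-flowered inflated-pod: (151 − 152.4375)² / 152.4375 = 0.0136
  axial-flowered constricted-pod: (50 − 50.8125)² / 50.8125 = 0.0130
  terminal-flowered inflated-pod: (53 − 50.8125)² / 50.8125 = 0.0942
  terminal-flowered constricted-pod: (17 − 16.9375)² / 16.9375 = 0.0002
χ² = 0.0136 + 0.0130 + 0.0942 + 0.0002 = 0.121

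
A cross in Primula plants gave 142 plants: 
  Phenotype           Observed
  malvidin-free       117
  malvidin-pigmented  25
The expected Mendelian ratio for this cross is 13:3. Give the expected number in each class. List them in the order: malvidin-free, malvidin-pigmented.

115.375, 26.625

Expected counts for N = 142 under a 13:3 ratio (total parts = 16):
  malvidin-free: 142 × 13/16 = 115.375
  malvidin-pigmented: 142 × 3/16 = 26.625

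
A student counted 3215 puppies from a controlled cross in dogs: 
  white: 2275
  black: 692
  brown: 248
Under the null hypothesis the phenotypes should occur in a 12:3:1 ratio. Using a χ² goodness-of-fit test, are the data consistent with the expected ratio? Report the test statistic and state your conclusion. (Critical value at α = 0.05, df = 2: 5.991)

31.917; not consistent

Total ratio parts = 16. Expected numbers out of 3215:
  white: 3215 × 12/16 = 2411.25
  black: 3215 × 3/16 = 602.8125
  brown: 3215 × 1/16 = 200.9375
χ² = Σ (O − E)² / E
  white: (2275 − 2411.25)² / 2411.25 = 7.6989
  black: (692 − 602.8125)² / 602.8125 = 13.1955
  brown: (248 − 200.9375)² / 200.9375 = 11.0227
χ² = 7.6989 + 13.1955 + 11.0227 = 31.9171 ≈ 31.917
Degrees of freedom = 3 − 1 = 2; critical value at α = 0.05 is 5.991.
Since 31.917 > 5.991, we reject the null hypothesis — the data do not fit the 12:3:1 ratio.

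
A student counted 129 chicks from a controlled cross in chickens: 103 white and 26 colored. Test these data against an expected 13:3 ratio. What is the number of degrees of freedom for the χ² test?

A goodness-of-fit test with 2 phenotype classes has df = 2 − 1 = 1.

1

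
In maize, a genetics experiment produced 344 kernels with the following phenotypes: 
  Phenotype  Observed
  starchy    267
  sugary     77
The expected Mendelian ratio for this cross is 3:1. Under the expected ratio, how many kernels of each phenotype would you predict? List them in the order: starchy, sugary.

258, 86

Under the 3:1 hypothesis (Σ ratio = 4, N = 344):
  starchy: 344 × 3/4 = 258
  sugary: 344 × 1/4 = 86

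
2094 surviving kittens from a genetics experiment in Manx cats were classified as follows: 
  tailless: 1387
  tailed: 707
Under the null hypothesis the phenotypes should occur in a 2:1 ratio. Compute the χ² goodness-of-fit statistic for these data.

Expected counts for N = 2094 under a 2:1 ratio (total parts = 3):
  tailless: 2094 × 2/3 = 1396
  tailed: 2094 × 1/3 = 698
χ² = Σ (O − E)² / E
  tailless: (1387 − 1396)² / 1396 = 0.0580
  tailed: (707 − 698)² / 698 = 0.1160
χ² = 0.0580 + 0.1160 = 0.174

0.174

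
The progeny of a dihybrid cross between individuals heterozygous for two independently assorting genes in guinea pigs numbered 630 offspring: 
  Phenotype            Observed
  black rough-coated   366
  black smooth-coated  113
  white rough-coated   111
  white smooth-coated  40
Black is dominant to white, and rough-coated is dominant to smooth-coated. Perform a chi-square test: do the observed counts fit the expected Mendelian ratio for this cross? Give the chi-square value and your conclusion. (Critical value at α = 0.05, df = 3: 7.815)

A dihybrid F₂ with independent assortment and complete dominance at both loci gives a 9:3:3:1 phenotypic ratio.
Total ratio parts = 16. Expected numbers out of 630:
  black rough-coated: 630 × 9/16 = 354.375
  black smooth-coated: 630 × 3/16 = 118.125
  white rough-coated: 630 × 3/16 = 118.125
  white smooth-coated: 630 × 1/16 = 39.375
χ² = Σ (O − E)² / E
  black rough-coated: (366 − 354.375)² / 354.375 = 0.3813
  black smooth-coated: (113 − 118.125)² / 118.125 = 0.2224
  white rough-coated: (111 − 118.125)² / 118.125 = 0.4298
  white smooth-coated: (40 − 39.375)² / 39.375 = 0.0099
χ² = 0.3813 + 0.2224 + 0.4298 + 0.0099 = 1.0434 ≈ 1.043
Degrees of freedom = 4 − 1 = 3; critical value at α = 0.05 is 7.815.
Since 1.043 < 7.815, we fail to reject the null hypothesis — the data are consistent with the 9:3:3:1 ratio.

1.043; consistent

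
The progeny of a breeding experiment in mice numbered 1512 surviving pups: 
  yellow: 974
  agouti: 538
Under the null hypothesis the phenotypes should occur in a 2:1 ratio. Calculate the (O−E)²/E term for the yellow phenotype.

The 2:1 ratio has 3 parts, so with N = 1512 the expected counts are:
  yellow: 1512 × 2/3 = 1008
  agouti: 1512 × 1/3 = 504
Contribution of yellow: (974 − 1008)² / 1008 = 1.1468

1.147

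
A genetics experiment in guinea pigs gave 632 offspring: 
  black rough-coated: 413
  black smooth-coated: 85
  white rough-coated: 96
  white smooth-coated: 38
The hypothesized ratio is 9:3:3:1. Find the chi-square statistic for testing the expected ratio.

23.100

Under the 9:3:3:1 hypothesis (Σ ratio = 16, N = 632):
  black rough-coated: 632 × 9/16 = 355.5
  black smooth-coated: 632 × 3/16 = 118.5
  white rough-coated: 632 × 3/16 = 118.5
  white smooth-coated: 632 × 1/16 = 39.5
χ² = Σ (O − E)² / E
  black rough-coated: (413 − 355.5)² / 355.5 = 9.3003
  black smooth-coated: (85 − 118.5)² / 118.5 = 9.4705
  white rough-coated: (96 − 118.5)² / 118.5 = 4.2722
  white smooth-coated: (38 − 39.5)² / 39.5 = 0.0570
χ² = 9.3003 + 9.4705 + 4.2722 + 0.0570 = 23.100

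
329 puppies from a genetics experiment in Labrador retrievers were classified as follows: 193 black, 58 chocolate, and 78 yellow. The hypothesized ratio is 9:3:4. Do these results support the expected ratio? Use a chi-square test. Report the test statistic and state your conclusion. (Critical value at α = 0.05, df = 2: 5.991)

The 9:3:4 ratio has 16 parts, so with N = 329 the expected counts are:
  black: 329 × 9/16 = 185.0625
  chocolate: 329 × 3/16 = 61.6875
  yellow: 329 × 4/16 = 82.25
χ² = Σ (O − E)² / E
  black: (193 − 185.0625)² / 185.0625 = 0.3404
  chocolate: (58 − 61.6875)² / 61.6875 = 0.2204
  yellow: (78 − 82.25)² / 82.25 = 0.2196
χ² = 0.3404 + 0.2204 + 0.2196 = 0.7804 ≈ 0.780
Degrees of freedom = 3 − 1 = 2; critical value at α = 0.05 is 5.991.
Since 0.780 < 5.991, we fail to reject the null hypothesis — the data are consistent with the 9:3:4 ratio.

0.780; consistent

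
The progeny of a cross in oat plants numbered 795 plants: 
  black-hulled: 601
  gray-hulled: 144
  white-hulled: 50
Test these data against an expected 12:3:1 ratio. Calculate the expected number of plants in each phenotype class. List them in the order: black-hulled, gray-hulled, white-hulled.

596.25, 149.0625, 49.6875

Under the 12:3:1 hypothesis (Σ ratio = 16, N = 795):
  black-hulled: 795 × 12/16 = 596.25
  gray-hulled: 795 × 3/16 = 149.0625
  white-hulled: 795 × 1/16 = 49.6875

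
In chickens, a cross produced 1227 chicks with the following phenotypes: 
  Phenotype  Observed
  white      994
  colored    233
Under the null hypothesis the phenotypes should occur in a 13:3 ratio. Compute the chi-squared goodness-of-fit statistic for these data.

The 13:3 ratio has 16 parts, so with N = 1227 the expected counts are:
  white: 1227 × 13/16 = 996.9375
  colored: 1227 × 3/16 = 230.0625
χ² = Σ (O − E)² / E
  white: (994 − 996.9375)² / 996.9375 = 0.0087
  colored: (233 − 230.0625)² / 230.0625 = 0.0375
χ² = 0.0087 + 0.0375 = 0.0462 ≈ 0.046

0.046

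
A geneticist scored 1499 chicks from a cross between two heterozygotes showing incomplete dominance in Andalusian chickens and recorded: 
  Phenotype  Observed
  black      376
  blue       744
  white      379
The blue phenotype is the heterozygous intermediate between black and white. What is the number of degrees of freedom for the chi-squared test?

With incomplete dominance, a heterozygote × heterozygote cross gives a 1:2:1 phenotypic ratio.
A goodness-of-fit test with 3 phenotype classes has df = 3 − 1 = 2.

2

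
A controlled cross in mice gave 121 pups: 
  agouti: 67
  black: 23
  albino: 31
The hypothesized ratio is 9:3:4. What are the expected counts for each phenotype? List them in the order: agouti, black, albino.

The 9:3:4 ratio has 16 parts, so with N = 121 the expected counts are:
  agouti: 121 × 9/16 = 68.0625
  black: 121 × 3/16 = 22.6875
  albino: 121 × 4/16 = 30.25

68.0625, 22.6875, 30.25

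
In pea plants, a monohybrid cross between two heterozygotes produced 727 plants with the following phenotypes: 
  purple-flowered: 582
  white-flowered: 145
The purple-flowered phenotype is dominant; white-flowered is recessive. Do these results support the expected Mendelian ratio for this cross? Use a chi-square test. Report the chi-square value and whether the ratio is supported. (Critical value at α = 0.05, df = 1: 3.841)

For a monohybrid cross between heterozygotes with complete dominance, the expected phenotypic ratio is 3:1.
Under the 3:1 hypothesis (Σ ratio = 4, N = 727):
  purple-flowered: 727 × 3/4 = 545.25
  white-flowered: 727 × 1/4 = 181.75
χ² = Σ (O − E)² / E
  purple-flowered: (582 − 545.25)² / 545.25 = 2.4770
  white-flowered: (145 − 181.75)² / 181.75 = 7.4309
χ² = 2.4770 + 7.4309 = 9.9079 ≈ 9.908
Degrees of freedom = 2 − 1 = 1; critical value at α = 0.05 is 3.841.
Since 9.908 > 3.841, we reject the null hypothesis — the data do not fit the 3:1 ratio.

9.908; not consistent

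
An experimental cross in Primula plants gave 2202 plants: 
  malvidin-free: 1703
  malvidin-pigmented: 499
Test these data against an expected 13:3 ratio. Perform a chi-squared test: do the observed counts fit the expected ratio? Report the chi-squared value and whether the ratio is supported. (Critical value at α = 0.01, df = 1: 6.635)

22.111; not consistent

Expected counts for N = 2202 under a 13:3 ratio (total parts = 16):
  malvidin-free: 2202 × 13/16 = 1789.125
  malvidin-pigmented: 2202 × 3/16 = 412.875
χ² = Σ (O − E)² / E
  malvidin-free: (1703 − 1789.125)² / 1789.125 = 4.1459
  malvidin-pigmented: (499 − 412.875)² / 412.875 = 17.9655
χ² = 4.1459 + 17.9655 = 22.1114 ≈ 22.111
Degrees of freedom = 2 − 1 = 1; critical value at α = 0.01 is 6.635.
Since 22.111 > 6.635, we reject the null hypothesis — the data do not fit the 13:3 ratio.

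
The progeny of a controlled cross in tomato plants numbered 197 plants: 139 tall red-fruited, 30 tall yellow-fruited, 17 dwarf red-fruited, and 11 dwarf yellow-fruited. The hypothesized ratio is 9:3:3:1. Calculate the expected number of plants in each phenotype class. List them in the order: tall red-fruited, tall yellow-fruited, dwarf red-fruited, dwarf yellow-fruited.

110.8125, 36.9375, 36.9375, 12.3125

Under the 9:3:3:1 hypothesis (Σ ratio = 16, N = 197):
  tall red-fruited: 197 × 9/16 = 110.8125
  tall yellow-fruited: 197 × 3/16 = 36.9375
  dwarf red-fruited: 197 × 3/16 = 36.9375
  dwarf yellow-fruited: 197 × 1/16 = 12.3125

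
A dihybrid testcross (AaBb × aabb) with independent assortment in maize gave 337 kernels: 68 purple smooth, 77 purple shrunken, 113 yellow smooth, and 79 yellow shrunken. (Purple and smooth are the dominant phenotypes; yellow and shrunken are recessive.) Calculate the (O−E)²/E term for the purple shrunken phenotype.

0.624

A dihybrid testcross with independent assortment gives a 1:1:1:1 ratio.
Expected counts for N = 337 under a 1:1:1:1 ratio (total parts = 4):
  purple smooth: 337 × 1/4 = 84.25
  purple shrunken: 337 × 1/4 = 84.25
  yellow smooth: 337 × 1/4 = 84.25
  yellow shrunken: 337 × 1/4 = 84.25
Contribution of purple shrunken: (77 − 84.25)² / 84.25 = 0.6239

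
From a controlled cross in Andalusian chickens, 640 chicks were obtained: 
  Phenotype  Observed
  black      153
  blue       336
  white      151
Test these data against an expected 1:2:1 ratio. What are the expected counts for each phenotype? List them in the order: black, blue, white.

Total ratio parts = 4. Expected numbers out of 640:
  black: 640 × 1/4 = 160
  blue: 640 × 2/4 = 320
  white: 640 × 1/4 = 160

160, 320, 160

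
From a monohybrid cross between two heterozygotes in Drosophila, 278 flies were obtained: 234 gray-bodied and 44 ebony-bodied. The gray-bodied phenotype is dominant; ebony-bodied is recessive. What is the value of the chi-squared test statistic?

12.475

For a monohybrid cross between heterozygotes with complete dominance, the expected phenotypic ratio is 3:1.
The 3:1 ratio has 4 parts, so with N = 278 the expected counts are:
  gray-bodied: 278 × 3/4 = 208.5
  ebony-bodied: 278 × 1/4 = 69.5
χ² = Σ (O − E)² / E
  gray-bodied: (234 − 208.5)² / 208.5 = 3.1187
  ebony-bodied: (44 − 69.5)² / 69.5 = 9.3561
χ² = 3.1187 + 9.3561 = 12.4748 ≈ 12.475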